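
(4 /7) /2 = 2 /7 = 0.29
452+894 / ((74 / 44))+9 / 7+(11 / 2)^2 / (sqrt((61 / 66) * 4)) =121 * sqrt(4026) / 488+255077 / 259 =1000.59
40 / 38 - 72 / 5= -1268 / 95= -13.35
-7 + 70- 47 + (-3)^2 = 25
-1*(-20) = 20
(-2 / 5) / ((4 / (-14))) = 7 / 5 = 1.40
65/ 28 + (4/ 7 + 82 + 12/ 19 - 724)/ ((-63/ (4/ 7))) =1908251/ 234612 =8.13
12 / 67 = 0.18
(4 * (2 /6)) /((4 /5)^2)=25 /12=2.08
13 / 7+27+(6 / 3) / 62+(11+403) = 96107 / 217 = 442.89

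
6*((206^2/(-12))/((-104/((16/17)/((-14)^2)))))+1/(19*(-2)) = 392313/411502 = 0.95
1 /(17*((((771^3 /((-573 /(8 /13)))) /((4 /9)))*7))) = -2483 /327236203854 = -0.00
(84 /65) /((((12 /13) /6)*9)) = 14 /15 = 0.93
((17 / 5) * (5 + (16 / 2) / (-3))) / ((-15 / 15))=-119 / 15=-7.93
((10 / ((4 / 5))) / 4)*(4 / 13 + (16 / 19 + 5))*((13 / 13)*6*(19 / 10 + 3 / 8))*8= 159495 / 76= 2098.62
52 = 52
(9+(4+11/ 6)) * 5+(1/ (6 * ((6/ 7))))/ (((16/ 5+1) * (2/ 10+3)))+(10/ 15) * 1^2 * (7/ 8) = 129193/ 1728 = 74.76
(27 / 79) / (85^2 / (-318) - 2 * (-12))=8586 / 32153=0.27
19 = 19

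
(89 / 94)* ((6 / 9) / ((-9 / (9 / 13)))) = -89 / 1833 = -0.05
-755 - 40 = -795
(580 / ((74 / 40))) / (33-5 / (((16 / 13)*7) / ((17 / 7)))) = 9094400 / 916379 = 9.92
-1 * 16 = -16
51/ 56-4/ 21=121/ 168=0.72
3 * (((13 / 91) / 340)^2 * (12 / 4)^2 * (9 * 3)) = 729 / 5664400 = 0.00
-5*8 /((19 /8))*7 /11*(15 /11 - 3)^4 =-76.85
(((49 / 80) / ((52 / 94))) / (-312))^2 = 0.00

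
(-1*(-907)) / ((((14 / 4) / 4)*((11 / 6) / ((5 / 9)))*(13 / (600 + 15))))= 14874800 / 1001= 14859.94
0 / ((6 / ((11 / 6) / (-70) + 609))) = 0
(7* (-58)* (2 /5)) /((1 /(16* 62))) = -805504 /5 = -161100.80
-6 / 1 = -6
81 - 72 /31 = 2439 /31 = 78.68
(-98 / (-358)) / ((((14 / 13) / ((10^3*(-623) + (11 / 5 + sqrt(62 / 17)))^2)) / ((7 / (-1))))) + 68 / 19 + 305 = -1996434146010570071 / 2890850 + 1984247993*sqrt(1054) / 15215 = -690600310059.82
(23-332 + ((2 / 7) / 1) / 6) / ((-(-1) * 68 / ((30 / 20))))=-811 / 119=-6.82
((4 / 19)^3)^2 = 4096 / 47045881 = 0.00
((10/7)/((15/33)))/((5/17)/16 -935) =-5984/1780205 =-0.00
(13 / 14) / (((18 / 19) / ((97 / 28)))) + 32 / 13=5.86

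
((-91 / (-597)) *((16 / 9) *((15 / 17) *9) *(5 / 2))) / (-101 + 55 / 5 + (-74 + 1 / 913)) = -16616600 / 506539973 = -0.03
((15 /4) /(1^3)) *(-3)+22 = 43 /4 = 10.75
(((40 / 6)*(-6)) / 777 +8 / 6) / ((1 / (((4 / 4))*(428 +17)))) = 147740 / 259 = 570.42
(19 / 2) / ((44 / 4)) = 19 / 22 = 0.86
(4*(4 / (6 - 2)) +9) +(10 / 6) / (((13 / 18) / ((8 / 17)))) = 14.09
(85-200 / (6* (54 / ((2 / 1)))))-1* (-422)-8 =40319 / 81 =497.77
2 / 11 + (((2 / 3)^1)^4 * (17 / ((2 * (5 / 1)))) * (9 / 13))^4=237999023426 / 1288297456875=0.18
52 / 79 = 0.66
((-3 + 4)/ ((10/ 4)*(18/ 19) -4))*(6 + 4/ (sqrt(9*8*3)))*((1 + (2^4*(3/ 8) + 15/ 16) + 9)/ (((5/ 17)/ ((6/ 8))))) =-787797/ 4960 -87533*sqrt(6)/ 29760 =-166.03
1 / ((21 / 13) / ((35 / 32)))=0.68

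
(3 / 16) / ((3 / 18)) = 9 / 8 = 1.12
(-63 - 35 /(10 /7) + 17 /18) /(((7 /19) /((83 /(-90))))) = 1228483 /5670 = 216.66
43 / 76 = 0.57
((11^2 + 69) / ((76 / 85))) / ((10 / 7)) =595 / 4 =148.75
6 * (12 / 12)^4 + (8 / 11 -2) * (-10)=206 / 11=18.73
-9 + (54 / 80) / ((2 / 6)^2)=-117 / 40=-2.92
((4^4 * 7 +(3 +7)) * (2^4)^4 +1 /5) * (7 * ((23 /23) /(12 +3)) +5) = 645590768.03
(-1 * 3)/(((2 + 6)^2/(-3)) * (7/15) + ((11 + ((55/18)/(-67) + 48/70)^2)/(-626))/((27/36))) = 2509502054850/8348157592741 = 0.30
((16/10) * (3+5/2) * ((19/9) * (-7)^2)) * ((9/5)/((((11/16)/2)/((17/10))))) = 1012928/125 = 8103.42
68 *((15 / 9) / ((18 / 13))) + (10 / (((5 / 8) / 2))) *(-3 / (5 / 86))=-211862 / 135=-1569.35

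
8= 8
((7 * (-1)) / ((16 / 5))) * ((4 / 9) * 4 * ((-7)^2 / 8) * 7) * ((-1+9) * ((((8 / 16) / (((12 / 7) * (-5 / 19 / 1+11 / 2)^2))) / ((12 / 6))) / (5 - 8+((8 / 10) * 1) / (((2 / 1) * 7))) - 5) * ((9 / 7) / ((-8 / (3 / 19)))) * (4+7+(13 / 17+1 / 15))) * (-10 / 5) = 253350041851375 / 63239312112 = 4006.21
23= 23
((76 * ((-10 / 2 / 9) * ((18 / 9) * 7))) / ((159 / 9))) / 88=-665 / 1749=-0.38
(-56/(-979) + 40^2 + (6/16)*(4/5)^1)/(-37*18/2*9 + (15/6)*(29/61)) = -955717317/1789068655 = -0.53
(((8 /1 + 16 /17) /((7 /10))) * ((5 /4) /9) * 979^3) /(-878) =-891398052050 /470169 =-1895909.88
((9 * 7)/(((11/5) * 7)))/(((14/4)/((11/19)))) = 90/133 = 0.68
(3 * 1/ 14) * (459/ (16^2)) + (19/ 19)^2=4961/ 3584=1.38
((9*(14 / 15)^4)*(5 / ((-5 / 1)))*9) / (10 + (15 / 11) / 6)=-845152 / 140625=-6.01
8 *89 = 712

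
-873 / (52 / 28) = -6111 / 13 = -470.08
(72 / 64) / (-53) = -9 / 424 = -0.02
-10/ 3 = -3.33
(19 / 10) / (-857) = -19 / 8570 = -0.00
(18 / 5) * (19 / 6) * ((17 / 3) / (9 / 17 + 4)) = 14.26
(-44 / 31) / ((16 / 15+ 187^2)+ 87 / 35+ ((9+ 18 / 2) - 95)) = -4620 / 113585023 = -0.00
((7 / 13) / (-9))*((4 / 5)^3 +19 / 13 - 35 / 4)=308329 / 760500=0.41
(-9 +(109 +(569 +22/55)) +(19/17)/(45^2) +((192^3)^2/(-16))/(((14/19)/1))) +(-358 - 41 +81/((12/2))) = -2047929205044818929/481950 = -4249256572351.53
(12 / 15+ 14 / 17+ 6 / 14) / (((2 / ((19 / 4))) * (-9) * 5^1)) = -7733 / 71400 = -0.11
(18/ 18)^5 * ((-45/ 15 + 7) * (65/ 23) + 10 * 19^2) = 83290/ 23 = 3621.30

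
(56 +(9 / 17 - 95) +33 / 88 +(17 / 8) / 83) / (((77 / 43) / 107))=-988603067 / 434588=-2274.81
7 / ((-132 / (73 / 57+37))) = -7637 / 3762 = -2.03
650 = 650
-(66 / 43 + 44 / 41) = -4598 / 1763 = -2.61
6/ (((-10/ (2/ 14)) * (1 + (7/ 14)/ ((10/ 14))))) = -6/ 119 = -0.05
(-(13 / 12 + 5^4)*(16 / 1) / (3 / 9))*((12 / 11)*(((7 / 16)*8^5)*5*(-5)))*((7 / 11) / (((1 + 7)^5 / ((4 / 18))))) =1673350 / 33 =50707.58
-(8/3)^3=-512/27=-18.96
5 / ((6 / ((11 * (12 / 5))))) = 22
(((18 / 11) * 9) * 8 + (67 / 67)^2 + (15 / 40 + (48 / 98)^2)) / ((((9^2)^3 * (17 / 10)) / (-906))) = -19052256635 / 159073400178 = -0.12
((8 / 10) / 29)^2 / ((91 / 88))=0.00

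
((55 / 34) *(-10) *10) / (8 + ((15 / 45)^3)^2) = -2004750 / 99161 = -20.22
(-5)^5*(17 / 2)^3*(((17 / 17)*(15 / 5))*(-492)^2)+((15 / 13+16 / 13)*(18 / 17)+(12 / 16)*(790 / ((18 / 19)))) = -3695998434659699 / 2652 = -1393664568122.06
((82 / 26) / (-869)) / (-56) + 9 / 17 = 5694385 / 10754744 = 0.53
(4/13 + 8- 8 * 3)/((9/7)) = -476/39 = -12.21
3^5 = 243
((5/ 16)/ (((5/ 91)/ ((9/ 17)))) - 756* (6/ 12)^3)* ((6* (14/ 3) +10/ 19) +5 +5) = -4553955/ 1292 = -3524.73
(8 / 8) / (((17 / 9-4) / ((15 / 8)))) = -135 / 152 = -0.89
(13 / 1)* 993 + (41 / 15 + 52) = 194456 / 15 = 12963.73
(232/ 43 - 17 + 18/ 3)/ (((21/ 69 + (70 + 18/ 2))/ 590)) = -1635185/ 39216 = -41.70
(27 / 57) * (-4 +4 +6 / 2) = 27 / 19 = 1.42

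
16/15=1.07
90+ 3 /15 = 451 /5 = 90.20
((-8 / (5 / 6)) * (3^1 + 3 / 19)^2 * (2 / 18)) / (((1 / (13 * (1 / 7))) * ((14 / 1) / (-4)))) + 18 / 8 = 558561 / 70756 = 7.89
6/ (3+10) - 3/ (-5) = 69/ 65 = 1.06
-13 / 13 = -1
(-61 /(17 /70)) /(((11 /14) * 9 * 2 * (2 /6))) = -29890 /561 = -53.28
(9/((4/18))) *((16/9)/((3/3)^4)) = 72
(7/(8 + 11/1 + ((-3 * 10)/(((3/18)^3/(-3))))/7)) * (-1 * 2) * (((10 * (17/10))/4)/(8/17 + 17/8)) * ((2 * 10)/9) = -1132880/62183421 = -0.02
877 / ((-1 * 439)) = -877 / 439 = -2.00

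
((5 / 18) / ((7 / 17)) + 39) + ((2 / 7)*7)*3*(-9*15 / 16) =-5519 / 504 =-10.95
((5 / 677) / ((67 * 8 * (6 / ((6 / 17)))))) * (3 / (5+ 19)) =5 / 49350592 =0.00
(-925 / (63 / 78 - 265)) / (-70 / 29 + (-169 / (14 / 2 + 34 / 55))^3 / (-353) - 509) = -9055237745895575 / 1242682432581882789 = -0.01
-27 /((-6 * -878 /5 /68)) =-765 /439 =-1.74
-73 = -73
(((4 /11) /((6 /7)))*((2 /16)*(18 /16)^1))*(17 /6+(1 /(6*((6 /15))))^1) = 273 /1408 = 0.19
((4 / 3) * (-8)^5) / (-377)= 131072 / 1131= 115.89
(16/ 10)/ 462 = 4/ 1155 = 0.00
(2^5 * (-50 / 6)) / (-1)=800 / 3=266.67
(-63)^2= 3969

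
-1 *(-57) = 57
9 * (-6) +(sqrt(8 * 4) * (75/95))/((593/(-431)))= -54-25860 * sqrt(2)/11267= -57.25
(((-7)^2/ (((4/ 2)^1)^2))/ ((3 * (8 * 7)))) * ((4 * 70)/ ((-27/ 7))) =-1715/ 324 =-5.29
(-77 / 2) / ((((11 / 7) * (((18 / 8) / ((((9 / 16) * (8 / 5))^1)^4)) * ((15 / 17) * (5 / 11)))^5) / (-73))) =693040062925063013725849977 / 1907348632812500000000000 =363.35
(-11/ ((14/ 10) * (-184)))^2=3025/ 1658944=0.00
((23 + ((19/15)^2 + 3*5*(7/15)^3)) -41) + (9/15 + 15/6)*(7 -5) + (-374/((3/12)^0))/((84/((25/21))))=-102691/7350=-13.97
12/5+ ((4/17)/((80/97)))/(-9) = 7247/3060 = 2.37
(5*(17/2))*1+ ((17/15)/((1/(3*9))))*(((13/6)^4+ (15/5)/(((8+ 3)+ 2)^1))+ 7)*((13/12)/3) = 9484589/25920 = 365.92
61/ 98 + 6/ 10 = 599/ 490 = 1.22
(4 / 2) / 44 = 1 / 22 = 0.05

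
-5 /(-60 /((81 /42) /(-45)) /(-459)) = 459 /280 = 1.64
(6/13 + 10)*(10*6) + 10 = 8290/13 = 637.69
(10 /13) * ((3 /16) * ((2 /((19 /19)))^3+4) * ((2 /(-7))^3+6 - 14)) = -61920 /4459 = -13.89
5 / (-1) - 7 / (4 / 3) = -10.25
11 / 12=0.92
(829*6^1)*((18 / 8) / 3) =7461 / 2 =3730.50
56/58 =28/29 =0.97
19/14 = 1.36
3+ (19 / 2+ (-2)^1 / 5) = 12.10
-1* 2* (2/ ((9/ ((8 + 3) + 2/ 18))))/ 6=-200/ 243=-0.82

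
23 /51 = 0.45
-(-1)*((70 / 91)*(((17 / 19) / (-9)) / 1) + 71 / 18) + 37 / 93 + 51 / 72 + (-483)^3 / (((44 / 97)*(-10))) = 188301759755053 / 7580430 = 24840511.65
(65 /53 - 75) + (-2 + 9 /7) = -27635 /371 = -74.49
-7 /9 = -0.78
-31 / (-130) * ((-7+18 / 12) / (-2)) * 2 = 341 / 260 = 1.31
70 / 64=35 / 32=1.09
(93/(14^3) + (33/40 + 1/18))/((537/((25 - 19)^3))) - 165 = -50539609/306985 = -164.63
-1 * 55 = -55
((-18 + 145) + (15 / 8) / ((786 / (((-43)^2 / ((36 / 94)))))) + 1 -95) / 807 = 1679539 / 30446496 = 0.06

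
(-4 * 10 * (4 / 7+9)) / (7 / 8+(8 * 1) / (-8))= 21440 / 7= 3062.86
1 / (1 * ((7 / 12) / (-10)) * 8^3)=-15 / 448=-0.03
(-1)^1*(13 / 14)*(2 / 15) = -13 / 105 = -0.12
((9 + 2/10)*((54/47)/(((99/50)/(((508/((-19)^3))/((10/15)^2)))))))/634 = -1577340/1124114651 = -0.00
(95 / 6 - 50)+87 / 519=-35291 / 1038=-34.00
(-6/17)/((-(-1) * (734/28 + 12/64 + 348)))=-672/712861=-0.00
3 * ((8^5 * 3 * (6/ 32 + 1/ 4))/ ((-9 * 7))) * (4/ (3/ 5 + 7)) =-20480/ 19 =-1077.89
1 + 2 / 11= 1.18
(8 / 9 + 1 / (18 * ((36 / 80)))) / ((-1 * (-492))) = 1 / 486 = 0.00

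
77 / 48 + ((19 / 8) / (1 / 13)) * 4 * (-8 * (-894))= 42397133 / 48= 883273.60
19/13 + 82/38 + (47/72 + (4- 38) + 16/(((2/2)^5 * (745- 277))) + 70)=716809/17784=40.31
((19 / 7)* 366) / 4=3477 / 14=248.36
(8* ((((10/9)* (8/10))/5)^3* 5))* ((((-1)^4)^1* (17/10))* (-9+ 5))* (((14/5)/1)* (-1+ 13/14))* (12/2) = 278528/151875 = 1.83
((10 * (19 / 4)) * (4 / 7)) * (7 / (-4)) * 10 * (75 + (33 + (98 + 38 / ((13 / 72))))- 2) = -196869.23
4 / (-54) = -0.07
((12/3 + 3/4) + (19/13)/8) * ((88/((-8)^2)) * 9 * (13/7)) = 50787/448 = 113.36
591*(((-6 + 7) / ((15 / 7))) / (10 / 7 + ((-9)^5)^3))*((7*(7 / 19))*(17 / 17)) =-472997 / 136917602842940635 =-0.00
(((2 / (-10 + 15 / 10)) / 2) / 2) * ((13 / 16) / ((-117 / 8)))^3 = 1 / 99144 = 0.00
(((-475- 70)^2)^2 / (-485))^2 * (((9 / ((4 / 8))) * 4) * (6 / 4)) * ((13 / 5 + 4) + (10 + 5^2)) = 1398778974466514854200000 / 9409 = 148663936068287262642.15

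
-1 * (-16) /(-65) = -16 /65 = -0.25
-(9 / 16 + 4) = -73 / 16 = -4.56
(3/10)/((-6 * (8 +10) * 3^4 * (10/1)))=-1/291600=-0.00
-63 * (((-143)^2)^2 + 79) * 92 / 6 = -403944182880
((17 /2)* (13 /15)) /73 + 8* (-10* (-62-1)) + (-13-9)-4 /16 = 21978187 /4380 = 5017.85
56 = 56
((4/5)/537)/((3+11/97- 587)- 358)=-388/245309655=-0.00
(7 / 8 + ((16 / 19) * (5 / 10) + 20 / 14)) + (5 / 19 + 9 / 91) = 42695 / 13832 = 3.09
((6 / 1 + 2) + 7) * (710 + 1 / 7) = 74565 / 7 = 10652.14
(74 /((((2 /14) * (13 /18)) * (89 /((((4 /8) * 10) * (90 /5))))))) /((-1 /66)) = -55384560 /1157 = -47869.11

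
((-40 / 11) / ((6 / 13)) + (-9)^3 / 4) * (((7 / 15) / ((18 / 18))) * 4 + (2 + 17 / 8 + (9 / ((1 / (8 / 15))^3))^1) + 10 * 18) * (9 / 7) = -14106295887 / 308000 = -45799.66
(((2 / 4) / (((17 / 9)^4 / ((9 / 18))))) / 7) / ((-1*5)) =-6561 / 11692940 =-0.00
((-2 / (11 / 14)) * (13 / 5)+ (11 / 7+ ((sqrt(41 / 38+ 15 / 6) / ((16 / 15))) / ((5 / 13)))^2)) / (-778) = -0.02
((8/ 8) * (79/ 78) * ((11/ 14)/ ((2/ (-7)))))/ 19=-869/ 5928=-0.15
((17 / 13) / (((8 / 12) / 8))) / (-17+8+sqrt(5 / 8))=-14688 / 8359-408 * sqrt(10) / 8359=-1.91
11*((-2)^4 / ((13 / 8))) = 1408 / 13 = 108.31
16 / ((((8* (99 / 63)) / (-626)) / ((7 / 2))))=-30674 / 11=-2788.55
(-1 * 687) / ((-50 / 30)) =2061 / 5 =412.20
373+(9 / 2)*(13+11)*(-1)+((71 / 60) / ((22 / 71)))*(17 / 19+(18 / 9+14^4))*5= 3681052559 / 5016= 733862.15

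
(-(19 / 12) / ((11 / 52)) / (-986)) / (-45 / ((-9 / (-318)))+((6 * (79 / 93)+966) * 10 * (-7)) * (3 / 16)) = -589 / 1112311530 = -0.00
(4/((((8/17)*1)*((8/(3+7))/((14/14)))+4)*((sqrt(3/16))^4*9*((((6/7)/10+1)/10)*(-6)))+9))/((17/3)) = 112000/1284873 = 0.09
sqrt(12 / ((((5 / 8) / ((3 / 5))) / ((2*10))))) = 24*sqrt(10) / 5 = 15.18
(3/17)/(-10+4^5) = 1/5746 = 0.00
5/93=0.05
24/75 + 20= 508/25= 20.32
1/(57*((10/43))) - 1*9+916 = 517033/570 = 907.08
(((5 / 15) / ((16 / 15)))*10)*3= 75 / 8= 9.38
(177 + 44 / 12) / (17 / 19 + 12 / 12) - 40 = 2989 / 54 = 55.35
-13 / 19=-0.68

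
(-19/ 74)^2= 361/ 5476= 0.07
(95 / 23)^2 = 9025 / 529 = 17.06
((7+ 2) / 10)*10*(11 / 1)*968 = 95832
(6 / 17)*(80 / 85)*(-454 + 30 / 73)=-3178752 / 21097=-150.67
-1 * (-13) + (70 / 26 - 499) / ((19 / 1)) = -3241 / 247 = -13.12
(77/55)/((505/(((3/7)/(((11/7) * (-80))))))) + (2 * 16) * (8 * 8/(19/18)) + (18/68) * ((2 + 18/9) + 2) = 1393640615217/717706000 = 1941.80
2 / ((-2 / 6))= -6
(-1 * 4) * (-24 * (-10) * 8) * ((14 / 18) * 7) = -125440 / 3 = -41813.33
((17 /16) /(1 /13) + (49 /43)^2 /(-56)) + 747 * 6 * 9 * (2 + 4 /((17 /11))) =93088967607 /502928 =185094.02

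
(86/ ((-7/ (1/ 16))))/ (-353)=43/ 19768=0.00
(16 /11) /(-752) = -1 /517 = -0.00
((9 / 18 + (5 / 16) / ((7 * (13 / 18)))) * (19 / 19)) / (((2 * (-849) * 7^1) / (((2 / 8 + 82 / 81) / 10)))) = -167281 / 28035745920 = -0.00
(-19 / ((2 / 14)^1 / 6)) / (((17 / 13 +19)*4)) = -1729 / 176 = -9.82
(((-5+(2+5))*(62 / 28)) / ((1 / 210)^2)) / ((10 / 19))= 371070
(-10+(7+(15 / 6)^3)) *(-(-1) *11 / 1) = 1111 / 8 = 138.88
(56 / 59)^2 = 3136 / 3481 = 0.90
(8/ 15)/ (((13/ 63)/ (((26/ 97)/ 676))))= 84/ 81965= 0.00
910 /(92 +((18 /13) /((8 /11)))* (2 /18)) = 1352 /137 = 9.87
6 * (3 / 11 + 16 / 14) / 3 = 218 / 77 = 2.83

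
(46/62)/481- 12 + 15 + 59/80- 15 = -13432971/1192880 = -11.26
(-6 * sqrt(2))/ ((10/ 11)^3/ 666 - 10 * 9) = 1329669 * sqrt(2)/ 19944785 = 0.09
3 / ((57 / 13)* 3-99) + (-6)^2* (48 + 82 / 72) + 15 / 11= 7244185 / 4092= 1770.33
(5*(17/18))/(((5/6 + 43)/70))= 5950/789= 7.54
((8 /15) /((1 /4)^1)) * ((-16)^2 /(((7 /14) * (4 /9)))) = 12288 /5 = 2457.60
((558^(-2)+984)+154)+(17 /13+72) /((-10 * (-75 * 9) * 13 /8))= 7485312382109 /6577564500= 1138.01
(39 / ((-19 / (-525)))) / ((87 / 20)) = 136500 / 551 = 247.73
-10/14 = -5/7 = -0.71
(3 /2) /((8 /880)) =165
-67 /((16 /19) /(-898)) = 571577 /8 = 71447.12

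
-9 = -9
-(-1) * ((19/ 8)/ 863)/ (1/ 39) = 741/ 6904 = 0.11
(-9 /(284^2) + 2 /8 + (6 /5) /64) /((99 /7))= 1516711 /79849440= 0.02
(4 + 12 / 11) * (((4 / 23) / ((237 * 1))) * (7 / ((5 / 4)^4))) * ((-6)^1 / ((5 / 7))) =-5619712 / 62459375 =-0.09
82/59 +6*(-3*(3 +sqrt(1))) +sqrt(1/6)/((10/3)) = -4166/59 +sqrt(6)/20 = -70.49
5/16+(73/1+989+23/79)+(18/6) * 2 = 1350715/1264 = 1068.60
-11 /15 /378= -11 /5670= -0.00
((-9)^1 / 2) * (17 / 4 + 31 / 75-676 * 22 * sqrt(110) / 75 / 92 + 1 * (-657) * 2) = 5577 * sqrt(110) / 575 + 1178403 / 200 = 5993.74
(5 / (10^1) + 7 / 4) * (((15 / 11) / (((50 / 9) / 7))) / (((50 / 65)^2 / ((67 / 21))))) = 917163 / 44000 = 20.84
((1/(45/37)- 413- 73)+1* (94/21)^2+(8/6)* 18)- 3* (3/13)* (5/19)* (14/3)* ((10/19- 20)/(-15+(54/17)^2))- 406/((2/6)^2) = -6686908833481/1631544915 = -4098.51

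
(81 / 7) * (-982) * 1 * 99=-7874658 / 7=-1124951.14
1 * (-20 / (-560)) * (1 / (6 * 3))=1 / 504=0.00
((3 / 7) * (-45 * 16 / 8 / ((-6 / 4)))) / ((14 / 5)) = 450 / 49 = 9.18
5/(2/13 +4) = 65/54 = 1.20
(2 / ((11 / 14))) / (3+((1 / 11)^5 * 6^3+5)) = 102487 / 322156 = 0.32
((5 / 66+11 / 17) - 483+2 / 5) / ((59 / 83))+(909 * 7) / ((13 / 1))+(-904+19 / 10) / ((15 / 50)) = -13749534869 / 4302870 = -3195.43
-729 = -729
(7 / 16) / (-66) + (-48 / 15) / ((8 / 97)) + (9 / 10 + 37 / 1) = -4787 / 5280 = -0.91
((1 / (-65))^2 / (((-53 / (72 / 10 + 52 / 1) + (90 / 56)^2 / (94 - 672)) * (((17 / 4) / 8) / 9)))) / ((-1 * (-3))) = -94682112 / 63736596625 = -0.00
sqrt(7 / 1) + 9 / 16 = 9 / 16 + sqrt(7) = 3.21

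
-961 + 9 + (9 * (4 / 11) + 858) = -998 / 11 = -90.73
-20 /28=-5 /7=-0.71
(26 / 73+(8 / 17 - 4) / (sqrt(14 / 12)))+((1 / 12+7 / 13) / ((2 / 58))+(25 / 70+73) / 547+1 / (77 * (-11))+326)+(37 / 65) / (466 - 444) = 9089430935509 / 26380814460 - 60 * sqrt(42) / 119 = 341.28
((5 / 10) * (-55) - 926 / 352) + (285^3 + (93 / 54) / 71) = 2603439808111 / 112464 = 23149094.89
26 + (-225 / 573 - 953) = -927.39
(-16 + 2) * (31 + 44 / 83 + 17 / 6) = -119791 / 249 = -481.09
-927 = -927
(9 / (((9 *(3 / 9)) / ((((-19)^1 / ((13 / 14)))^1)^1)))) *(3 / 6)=-399 / 13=-30.69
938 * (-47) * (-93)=4099998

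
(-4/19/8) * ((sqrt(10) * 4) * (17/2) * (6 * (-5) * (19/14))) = 115.20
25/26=0.96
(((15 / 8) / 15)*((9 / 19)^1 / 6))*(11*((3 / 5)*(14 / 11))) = 63 / 760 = 0.08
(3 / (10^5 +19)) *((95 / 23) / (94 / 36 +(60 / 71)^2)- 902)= -18753024696 / 694103954699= -0.03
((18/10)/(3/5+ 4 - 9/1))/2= -9/44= -0.20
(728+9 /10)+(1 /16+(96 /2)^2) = 242637 /80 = 3032.96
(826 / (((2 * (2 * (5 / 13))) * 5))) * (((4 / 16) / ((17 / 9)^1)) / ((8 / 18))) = 434889 / 13600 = 31.98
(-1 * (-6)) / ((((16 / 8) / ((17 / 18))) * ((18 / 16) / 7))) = 17.63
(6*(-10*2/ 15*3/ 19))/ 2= -12/ 19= -0.63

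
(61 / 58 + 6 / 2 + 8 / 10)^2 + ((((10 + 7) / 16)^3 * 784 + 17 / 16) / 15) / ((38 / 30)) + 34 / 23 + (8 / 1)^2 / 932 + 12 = 47479948873631 / 548041350400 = 86.64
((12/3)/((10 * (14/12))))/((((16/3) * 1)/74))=333/70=4.76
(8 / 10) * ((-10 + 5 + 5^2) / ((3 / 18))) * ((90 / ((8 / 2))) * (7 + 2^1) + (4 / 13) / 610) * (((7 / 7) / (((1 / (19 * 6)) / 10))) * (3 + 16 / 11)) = 861135436224 / 8723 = 98720100.45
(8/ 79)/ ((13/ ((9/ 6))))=12/ 1027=0.01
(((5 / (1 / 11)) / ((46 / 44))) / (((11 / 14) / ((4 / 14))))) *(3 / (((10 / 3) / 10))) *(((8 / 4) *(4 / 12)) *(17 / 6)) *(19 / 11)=12920 / 23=561.74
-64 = -64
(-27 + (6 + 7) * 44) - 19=526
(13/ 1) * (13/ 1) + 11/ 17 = 169.65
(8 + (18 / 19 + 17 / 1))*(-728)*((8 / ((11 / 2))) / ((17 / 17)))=-5742464 / 209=-27475.90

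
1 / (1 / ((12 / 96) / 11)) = 1 / 88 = 0.01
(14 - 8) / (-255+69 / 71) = -71 / 3006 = -0.02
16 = 16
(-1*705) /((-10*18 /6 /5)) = 235 /2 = 117.50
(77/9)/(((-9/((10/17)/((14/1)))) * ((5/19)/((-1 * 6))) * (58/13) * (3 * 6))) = 2717/239598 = 0.01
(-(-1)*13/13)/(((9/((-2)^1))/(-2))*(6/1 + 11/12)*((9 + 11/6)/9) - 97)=-288/22541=-0.01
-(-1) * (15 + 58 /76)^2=248.48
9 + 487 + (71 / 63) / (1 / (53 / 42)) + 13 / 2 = 503.92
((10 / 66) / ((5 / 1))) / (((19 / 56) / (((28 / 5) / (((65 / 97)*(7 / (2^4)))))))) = 347648 / 203775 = 1.71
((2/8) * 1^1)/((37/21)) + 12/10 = 993/740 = 1.34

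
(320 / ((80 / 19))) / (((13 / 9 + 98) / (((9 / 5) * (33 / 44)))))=4617 / 4475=1.03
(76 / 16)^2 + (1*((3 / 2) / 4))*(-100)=-239 / 16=-14.94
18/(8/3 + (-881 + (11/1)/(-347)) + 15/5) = -18738/911255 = -0.02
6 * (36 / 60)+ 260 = 1318 / 5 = 263.60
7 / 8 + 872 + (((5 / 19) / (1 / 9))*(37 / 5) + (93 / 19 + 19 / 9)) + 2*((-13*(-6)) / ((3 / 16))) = 2365829 / 1368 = 1729.41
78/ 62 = 39/ 31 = 1.26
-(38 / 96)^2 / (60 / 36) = -361 / 3840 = -0.09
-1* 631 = -631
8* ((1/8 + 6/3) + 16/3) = 179/3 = 59.67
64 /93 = 0.69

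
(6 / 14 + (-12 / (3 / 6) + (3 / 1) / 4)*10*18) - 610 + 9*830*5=227888 / 7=32555.43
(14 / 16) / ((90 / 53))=371 / 720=0.52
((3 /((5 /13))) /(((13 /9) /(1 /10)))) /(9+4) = 27 /650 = 0.04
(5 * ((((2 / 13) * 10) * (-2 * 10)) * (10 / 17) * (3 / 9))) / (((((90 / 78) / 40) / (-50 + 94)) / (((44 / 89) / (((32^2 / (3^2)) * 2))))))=-151250 / 1513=-99.97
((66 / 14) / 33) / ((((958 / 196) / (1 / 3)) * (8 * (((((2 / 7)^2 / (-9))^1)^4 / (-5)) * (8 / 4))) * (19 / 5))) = -2206333462725 / 18638848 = -118372.84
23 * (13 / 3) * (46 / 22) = 6877 / 33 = 208.39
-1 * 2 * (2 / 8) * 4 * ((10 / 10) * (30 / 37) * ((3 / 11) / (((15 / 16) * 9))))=-0.05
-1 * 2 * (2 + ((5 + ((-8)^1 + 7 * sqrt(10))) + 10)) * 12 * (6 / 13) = -1008 * sqrt(10) / 13 - 1296 / 13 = -344.89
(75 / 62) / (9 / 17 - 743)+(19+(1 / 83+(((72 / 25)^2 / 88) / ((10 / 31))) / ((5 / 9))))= 218099315596677 / 11163764562500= 19.54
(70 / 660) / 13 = 7 / 858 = 0.01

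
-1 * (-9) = 9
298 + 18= 316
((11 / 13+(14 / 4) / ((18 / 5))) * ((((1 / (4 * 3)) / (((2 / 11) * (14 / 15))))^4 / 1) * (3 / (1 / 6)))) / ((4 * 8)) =7787181875 / 130916810752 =0.06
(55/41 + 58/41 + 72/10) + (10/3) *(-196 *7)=-2806477/615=-4563.38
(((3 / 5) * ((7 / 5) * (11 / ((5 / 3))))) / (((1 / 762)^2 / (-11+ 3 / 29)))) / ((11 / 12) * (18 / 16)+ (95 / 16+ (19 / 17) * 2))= -23057271046656 / 6050125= -3811040.44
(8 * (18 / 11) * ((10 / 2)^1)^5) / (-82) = -225000 / 451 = -498.89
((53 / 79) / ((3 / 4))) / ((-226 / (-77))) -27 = -714925 / 26781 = -26.70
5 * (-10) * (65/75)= -43.33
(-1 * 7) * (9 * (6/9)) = -42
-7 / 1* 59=-413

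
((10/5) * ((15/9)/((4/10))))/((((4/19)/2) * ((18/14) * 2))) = 3325/108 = 30.79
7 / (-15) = -7 / 15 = -0.47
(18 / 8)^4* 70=229635 / 128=1794.02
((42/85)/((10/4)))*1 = 84/425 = 0.20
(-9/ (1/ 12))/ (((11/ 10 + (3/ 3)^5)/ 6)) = -2160/ 7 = -308.57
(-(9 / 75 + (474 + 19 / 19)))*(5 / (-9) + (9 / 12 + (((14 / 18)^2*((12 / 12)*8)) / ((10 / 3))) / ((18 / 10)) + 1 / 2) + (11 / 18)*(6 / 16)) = -39951653 / 48600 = -822.05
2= 2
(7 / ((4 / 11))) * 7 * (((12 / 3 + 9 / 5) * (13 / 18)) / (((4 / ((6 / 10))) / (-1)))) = -203203 / 2400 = -84.67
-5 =-5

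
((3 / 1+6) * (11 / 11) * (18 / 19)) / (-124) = -81 / 1178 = -0.07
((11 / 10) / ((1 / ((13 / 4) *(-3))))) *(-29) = 12441 / 40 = 311.02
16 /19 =0.84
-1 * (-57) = 57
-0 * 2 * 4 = 0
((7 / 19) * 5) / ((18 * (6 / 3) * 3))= 35 / 2052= 0.02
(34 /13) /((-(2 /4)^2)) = -136 /13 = -10.46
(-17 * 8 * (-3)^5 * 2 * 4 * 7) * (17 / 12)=2621808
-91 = -91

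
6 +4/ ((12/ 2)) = 20/ 3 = 6.67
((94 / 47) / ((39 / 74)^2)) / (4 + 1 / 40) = 438080 / 244881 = 1.79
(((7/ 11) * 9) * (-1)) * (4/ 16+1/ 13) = -1071/ 572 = -1.87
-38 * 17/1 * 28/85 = -1064/5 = -212.80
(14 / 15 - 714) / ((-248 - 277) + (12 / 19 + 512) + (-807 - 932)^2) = -25403 / 107733870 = -0.00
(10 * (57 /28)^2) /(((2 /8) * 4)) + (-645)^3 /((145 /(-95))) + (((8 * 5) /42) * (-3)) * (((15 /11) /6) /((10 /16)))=21984247101235 /125048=175806467.13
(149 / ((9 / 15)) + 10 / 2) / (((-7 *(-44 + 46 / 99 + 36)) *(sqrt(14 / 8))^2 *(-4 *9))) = -4180 / 54831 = -0.08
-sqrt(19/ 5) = -sqrt(95)/ 5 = -1.95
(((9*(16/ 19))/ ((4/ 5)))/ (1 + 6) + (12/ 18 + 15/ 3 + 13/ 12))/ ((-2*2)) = -4311/ 2128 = -2.03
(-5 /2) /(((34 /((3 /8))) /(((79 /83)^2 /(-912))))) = 31205 /1139275264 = 0.00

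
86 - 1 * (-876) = 962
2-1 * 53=-51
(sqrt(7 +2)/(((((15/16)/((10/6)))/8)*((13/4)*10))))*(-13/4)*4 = -256/15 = -17.07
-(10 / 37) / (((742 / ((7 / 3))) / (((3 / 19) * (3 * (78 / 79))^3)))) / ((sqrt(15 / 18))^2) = -0.00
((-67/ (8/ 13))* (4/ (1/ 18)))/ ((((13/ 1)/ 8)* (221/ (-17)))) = 371.08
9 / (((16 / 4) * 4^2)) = 9 / 64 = 0.14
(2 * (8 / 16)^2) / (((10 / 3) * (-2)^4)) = 3 / 320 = 0.01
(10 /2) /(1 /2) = 10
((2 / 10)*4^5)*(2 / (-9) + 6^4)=11941888 / 45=265375.29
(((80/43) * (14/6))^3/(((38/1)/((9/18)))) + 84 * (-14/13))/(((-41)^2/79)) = -3744194494264/891320299623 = -4.20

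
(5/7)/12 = 5/84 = 0.06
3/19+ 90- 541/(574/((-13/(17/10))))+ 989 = 100707151/92701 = 1086.37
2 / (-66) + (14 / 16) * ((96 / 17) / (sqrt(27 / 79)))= -1 / 33 + 28 * sqrt(237) / 51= 8.42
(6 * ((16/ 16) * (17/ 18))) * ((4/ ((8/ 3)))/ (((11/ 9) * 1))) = 153/ 22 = 6.95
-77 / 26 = -2.96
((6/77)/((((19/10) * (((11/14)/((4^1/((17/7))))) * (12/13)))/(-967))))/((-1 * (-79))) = -3519880/3087557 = -1.14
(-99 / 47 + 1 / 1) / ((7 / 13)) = -676 / 329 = -2.05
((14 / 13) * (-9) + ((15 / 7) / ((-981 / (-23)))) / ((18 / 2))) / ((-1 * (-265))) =-2594231 / 70970445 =-0.04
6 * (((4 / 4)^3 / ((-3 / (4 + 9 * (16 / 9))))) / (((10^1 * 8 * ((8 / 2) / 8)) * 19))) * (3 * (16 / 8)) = -6 / 19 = -0.32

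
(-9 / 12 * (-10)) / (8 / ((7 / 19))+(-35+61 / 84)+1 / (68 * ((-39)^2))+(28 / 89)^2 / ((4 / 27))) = -21505396185 / 34097283583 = -0.63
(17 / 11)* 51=867 / 11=78.82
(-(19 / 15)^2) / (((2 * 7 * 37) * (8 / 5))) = -361 / 186480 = -0.00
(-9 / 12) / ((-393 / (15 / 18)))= 5 / 3144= 0.00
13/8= 1.62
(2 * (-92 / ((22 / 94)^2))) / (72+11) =-406456 / 10043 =-40.47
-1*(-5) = 5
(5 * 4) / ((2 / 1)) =10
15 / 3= 5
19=19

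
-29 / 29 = -1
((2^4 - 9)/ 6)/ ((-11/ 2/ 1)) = -7/ 33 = -0.21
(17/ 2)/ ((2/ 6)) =51/ 2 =25.50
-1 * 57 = -57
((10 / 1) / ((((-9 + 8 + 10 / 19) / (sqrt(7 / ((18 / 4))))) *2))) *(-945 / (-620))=-665 *sqrt(14) / 124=-20.07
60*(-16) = -960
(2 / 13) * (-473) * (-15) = 14190 / 13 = 1091.54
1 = 1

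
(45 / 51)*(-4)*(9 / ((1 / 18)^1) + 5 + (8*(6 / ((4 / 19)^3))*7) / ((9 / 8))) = -1930540 / 17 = -113561.18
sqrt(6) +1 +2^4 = sqrt(6) +17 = 19.45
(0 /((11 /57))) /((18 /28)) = 0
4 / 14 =2 / 7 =0.29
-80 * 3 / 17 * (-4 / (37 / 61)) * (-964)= -56451840 / 629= -89748.55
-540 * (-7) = 3780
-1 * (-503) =503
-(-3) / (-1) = -3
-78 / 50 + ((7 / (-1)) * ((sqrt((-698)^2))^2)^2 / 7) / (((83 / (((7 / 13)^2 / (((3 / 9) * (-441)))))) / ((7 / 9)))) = 41539339312369 / 9468225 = 4387236.18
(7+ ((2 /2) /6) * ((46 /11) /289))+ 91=98.00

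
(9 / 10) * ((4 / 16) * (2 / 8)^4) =9 / 10240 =0.00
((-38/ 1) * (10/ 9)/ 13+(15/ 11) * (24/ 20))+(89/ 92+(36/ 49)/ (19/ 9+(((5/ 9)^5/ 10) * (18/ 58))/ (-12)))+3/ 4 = 12693483589483/ 27963702324558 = 0.45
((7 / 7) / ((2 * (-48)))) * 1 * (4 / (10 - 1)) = -1 / 216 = -0.00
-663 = -663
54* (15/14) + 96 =1077/7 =153.86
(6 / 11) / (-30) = -1 / 55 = -0.02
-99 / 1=-99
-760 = -760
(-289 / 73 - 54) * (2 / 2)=-4231 / 73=-57.96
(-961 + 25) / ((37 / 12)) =-11232 / 37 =-303.57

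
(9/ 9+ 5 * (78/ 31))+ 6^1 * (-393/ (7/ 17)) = -1239719/ 217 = -5712.99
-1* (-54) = 54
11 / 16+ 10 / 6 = 113 / 48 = 2.35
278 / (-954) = -139 / 477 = -0.29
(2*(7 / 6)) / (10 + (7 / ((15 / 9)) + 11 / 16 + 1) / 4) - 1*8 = -85864 / 11013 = -7.80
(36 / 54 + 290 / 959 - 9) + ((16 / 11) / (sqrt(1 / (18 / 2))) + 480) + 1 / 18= 90457555 / 189882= 476.39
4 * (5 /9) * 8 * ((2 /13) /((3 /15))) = 1600 /117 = 13.68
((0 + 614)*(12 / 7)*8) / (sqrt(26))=1651.41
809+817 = 1626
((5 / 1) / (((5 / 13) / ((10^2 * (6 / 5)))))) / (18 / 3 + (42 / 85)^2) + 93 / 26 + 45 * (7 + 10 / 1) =199093177 / 195494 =1018.41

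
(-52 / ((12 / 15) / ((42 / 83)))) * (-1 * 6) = 16380 / 83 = 197.35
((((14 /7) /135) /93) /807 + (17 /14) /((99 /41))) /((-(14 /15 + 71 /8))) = -3138634052 /61216173711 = -0.05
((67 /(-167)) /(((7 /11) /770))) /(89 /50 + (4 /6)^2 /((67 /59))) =-2444260500 /10932989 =-223.57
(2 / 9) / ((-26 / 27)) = -3 / 13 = -0.23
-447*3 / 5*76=-101916 / 5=-20383.20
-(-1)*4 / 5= 4 / 5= 0.80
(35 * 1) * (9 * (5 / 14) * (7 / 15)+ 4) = 385 / 2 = 192.50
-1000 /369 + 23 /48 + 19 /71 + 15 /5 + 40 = 17201947 /419184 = 41.04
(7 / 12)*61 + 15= 607 / 12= 50.58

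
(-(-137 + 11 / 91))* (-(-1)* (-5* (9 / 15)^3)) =-336312 / 2275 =-147.83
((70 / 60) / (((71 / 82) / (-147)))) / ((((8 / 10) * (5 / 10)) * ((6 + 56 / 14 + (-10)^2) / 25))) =-351575 / 3124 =-112.54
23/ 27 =0.85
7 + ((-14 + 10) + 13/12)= 49/12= 4.08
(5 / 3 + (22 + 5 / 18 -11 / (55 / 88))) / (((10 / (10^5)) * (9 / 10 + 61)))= 5710000 / 5571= 1024.95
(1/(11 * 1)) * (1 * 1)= 1/11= 0.09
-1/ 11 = -0.09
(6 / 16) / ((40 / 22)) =33 / 160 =0.21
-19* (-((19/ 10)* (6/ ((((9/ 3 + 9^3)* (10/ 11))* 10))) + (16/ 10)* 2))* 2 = 7421571/ 61000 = 121.67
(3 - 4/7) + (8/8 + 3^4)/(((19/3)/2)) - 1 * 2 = 3501/133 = 26.32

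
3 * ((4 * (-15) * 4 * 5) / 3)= -1200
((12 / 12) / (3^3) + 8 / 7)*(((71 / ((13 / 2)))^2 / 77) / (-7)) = -0.26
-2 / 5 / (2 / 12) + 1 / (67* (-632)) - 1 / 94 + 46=433750529 / 9950840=43.59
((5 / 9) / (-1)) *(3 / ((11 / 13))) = -65 / 33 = -1.97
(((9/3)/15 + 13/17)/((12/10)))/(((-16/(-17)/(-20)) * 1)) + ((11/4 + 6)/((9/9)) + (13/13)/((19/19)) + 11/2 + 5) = 19/6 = 3.17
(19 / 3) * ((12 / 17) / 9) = 76 / 153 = 0.50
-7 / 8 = -0.88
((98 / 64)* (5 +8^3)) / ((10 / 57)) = 1443981 / 320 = 4512.44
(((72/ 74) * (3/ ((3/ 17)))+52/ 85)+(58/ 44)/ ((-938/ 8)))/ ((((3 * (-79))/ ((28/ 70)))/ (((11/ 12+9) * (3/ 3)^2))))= -139057343/ 484706475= -0.29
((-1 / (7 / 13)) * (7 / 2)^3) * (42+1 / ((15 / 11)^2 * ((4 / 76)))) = -7484113 / 1800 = -4157.84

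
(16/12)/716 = 0.00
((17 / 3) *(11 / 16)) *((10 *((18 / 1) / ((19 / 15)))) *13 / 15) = 36465 / 76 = 479.80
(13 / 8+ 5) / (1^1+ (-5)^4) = 53 / 5008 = 0.01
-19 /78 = -0.24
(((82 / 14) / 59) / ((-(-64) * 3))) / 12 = 41 / 951552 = 0.00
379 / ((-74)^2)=379 / 5476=0.07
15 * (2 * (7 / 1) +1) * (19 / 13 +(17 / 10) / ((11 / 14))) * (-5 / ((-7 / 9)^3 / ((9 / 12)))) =318864600 / 49049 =6500.94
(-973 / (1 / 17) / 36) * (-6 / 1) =16541 / 6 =2756.83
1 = 1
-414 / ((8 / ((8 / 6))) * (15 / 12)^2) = -1104 / 25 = -44.16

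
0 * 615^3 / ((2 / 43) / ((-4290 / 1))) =0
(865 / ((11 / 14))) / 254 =6055 / 1397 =4.33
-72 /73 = -0.99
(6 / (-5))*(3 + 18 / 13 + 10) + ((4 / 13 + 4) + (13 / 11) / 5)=-9093 / 715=-12.72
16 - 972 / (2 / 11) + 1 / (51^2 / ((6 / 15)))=-69316648 / 13005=-5330.00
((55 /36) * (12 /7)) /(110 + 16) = 55 /2646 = 0.02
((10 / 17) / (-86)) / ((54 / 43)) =-5 / 918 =-0.01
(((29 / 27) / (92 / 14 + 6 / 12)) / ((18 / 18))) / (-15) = -406 / 40095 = -0.01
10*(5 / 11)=50 / 11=4.55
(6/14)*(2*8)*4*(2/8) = 48/7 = 6.86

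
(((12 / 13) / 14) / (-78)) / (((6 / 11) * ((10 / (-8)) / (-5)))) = -22 / 3549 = -0.01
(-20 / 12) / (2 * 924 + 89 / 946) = -4730 / 5244891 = -0.00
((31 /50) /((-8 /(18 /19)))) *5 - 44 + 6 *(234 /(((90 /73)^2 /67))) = 705011183 /11400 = 61843.09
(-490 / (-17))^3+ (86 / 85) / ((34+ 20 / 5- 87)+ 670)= 365300169854 / 15254865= 23946.47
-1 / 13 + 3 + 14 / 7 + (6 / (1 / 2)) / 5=7.32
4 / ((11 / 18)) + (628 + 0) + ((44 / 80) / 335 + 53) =50672221 / 73700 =687.55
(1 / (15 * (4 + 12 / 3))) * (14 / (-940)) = -7 / 56400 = -0.00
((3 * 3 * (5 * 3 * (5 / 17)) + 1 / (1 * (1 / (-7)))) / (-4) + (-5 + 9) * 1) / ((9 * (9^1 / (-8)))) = 568 / 1377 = 0.41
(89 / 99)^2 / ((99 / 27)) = 7921 / 35937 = 0.22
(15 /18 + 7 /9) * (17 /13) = 493 /234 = 2.11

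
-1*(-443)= 443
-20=-20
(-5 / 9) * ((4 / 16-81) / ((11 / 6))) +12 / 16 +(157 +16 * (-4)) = 15605 / 132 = 118.22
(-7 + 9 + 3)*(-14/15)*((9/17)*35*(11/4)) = -8085/34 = -237.79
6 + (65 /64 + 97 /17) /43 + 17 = 1083345 /46784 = 23.16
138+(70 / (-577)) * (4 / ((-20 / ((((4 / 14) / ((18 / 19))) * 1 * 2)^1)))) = 716710 / 5193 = 138.01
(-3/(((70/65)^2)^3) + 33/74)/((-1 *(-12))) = -137179485/1114371328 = -0.12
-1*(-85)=85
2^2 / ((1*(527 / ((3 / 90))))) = 2 / 7905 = 0.00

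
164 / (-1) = -164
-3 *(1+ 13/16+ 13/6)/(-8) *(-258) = -24639/64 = -384.98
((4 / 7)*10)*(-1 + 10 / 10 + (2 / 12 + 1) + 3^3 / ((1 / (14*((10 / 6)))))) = 10820 / 3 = 3606.67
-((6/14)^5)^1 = -243/16807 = -0.01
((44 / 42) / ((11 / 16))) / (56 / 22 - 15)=-352 / 2877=-0.12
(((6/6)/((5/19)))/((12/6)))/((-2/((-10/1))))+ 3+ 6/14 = 181/14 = 12.93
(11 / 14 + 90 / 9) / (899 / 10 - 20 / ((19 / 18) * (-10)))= 14345 / 122087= 0.12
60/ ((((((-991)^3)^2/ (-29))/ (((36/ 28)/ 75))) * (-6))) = 174/ 33152018132143310435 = 0.00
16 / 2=8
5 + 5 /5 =6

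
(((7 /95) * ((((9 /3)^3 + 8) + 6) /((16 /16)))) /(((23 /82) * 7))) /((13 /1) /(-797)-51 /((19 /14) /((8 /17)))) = -2679514 /30824485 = -0.09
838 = 838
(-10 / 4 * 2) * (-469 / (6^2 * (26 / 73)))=171185 / 936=182.89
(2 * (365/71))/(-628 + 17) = -730/43381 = -0.02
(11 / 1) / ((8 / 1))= 11 / 8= 1.38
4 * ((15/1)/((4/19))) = 285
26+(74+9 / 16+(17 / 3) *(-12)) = 521 / 16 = 32.56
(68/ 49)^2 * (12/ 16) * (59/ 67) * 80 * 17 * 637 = 3617540160/ 3283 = 1101900.75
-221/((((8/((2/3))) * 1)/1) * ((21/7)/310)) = -34255/18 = -1903.06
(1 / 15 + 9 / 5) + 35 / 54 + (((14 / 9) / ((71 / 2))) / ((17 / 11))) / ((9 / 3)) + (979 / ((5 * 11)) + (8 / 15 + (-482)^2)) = 25239621881 / 108630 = 232344.86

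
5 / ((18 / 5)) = 1.39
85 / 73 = 1.16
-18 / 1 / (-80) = 9 / 40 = 0.22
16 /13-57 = -725 /13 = -55.77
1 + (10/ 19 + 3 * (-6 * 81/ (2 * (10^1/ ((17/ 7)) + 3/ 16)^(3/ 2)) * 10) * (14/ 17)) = 29/ 19-6531840 * sqrt(19907)/ 1371241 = -670.56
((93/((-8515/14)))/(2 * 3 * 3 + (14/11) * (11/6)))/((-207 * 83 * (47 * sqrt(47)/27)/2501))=480438 * sqrt(47)/35907593215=0.00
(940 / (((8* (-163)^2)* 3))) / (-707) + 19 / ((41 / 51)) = 109211811727 / 4620933618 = 23.63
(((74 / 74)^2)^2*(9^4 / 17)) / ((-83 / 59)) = -387099 / 1411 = -274.34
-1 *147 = -147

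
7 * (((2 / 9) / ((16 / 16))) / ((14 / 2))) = 2 / 9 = 0.22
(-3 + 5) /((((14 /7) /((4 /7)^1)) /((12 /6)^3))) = 32 /7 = 4.57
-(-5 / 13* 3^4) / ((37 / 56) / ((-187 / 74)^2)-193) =-39654846 / 245532521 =-0.16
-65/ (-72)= 0.90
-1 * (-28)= 28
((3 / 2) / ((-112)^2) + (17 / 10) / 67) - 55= -462032147 / 8404480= -54.97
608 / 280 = 76 / 35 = 2.17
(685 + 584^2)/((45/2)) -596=14592.49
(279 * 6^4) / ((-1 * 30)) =-60264 / 5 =-12052.80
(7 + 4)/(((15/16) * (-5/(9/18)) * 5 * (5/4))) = -352/1875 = -0.19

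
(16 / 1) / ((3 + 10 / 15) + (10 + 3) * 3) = 3 / 8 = 0.38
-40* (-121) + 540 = 5380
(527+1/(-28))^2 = 217710025/784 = 277691.36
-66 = -66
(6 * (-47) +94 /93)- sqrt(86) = -26132 /93- sqrt(86) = -290.26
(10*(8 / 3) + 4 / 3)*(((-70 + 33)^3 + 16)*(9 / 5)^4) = -9302421996 / 625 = -14883875.19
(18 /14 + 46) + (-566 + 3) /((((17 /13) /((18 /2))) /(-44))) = 20293895 /119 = 170536.93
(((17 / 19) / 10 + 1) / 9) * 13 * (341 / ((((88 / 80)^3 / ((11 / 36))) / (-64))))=-14830400 / 1881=-7884.32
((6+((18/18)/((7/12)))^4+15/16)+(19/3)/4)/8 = 1977337/921984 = 2.14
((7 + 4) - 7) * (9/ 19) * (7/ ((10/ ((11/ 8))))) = 693/ 380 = 1.82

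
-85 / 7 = -12.14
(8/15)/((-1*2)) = -4/15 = -0.27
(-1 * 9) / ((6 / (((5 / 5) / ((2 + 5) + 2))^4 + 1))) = -1.50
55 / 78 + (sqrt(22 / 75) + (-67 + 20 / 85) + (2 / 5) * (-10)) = -92899 / 1326 + sqrt(66) / 15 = -69.52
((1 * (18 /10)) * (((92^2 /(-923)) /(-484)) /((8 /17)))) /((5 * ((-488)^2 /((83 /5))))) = 6717771 /6649159088000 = 0.00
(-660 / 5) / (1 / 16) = -2112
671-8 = 663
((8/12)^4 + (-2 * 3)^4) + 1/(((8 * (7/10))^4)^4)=14985964869601308370779069457/11561482345680670688280576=1296.20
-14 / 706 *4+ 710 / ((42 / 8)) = 1001932 / 7413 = 135.16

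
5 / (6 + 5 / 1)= 5 / 11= 0.45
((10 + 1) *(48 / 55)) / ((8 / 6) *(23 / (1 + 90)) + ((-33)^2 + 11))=1638 / 187745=0.01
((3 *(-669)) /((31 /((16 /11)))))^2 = 1031180544 /116281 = 8868.01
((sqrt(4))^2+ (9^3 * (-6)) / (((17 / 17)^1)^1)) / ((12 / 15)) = -5462.50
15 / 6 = 5 / 2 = 2.50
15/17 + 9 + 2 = 11.88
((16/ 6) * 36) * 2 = 192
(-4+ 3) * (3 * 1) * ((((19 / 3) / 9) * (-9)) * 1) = 19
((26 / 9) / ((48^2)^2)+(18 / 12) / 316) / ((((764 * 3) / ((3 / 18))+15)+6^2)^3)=8958979 / 4962779944790312779776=0.00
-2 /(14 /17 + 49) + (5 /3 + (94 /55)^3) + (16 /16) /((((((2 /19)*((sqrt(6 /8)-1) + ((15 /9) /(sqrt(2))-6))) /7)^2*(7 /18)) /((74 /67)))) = 23125139 /3493875 + 30293676 /(67*(-42 + 3*sqrt(3) + 5*sqrt(2))^2) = 518.07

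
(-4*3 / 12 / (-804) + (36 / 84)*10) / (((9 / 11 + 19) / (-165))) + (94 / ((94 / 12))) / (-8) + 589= 225671865 / 408968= 551.81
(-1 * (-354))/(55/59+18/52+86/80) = 3620240/24067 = 150.42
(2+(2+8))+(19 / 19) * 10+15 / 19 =433 / 19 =22.79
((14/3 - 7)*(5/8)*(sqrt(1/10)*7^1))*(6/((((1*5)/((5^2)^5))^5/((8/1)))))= -1392663762089796364307403564453125*sqrt(10)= -4403989502982613750758270000000000.00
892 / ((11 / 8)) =7136 / 11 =648.73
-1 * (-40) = 40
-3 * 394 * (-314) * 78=28949544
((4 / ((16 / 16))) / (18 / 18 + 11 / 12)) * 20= 960 / 23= 41.74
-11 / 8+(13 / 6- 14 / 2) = -149 / 24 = -6.21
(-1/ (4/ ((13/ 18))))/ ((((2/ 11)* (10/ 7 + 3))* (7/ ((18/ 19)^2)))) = -1287/ 44764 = -0.03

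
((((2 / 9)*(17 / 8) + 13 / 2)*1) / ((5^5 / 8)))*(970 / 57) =97388 / 320625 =0.30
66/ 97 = 0.68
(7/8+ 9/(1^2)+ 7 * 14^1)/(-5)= -863/40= -21.58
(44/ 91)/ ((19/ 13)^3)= 7436/ 48013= 0.15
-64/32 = -2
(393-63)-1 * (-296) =626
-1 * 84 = -84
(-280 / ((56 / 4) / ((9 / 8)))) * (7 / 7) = -22.50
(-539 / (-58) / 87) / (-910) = -77 / 655980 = -0.00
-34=-34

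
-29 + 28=-1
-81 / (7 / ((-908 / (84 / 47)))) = 288063 / 49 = 5878.84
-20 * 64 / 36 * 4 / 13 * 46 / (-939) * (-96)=-1884160 / 36621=-51.45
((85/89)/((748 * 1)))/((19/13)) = 65/74404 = 0.00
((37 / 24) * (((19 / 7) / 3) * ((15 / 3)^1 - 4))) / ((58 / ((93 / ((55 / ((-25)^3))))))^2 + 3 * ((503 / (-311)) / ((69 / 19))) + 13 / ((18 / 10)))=47191847646484375 / 199146691486300992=0.24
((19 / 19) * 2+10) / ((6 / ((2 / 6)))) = 2 / 3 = 0.67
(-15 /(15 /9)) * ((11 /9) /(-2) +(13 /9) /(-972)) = 5359 /972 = 5.51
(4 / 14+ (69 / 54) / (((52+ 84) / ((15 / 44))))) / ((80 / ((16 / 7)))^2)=72613 / 307876800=0.00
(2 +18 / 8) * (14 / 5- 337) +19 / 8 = -56719 / 40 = -1417.98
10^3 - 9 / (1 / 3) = 973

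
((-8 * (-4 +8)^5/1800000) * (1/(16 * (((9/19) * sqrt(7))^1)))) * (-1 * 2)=304 * sqrt(7)/1771875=0.00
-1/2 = -0.50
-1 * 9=-9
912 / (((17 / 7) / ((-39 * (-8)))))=1991808 / 17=117165.18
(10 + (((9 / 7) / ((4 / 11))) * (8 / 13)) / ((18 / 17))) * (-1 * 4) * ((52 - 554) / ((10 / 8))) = 8811104 / 455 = 19365.06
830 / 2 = 415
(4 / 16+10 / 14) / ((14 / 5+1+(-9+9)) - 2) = 15 / 28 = 0.54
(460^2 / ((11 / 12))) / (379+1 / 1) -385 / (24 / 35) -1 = 225749 / 5016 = 45.01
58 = 58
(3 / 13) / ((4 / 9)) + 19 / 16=355 / 208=1.71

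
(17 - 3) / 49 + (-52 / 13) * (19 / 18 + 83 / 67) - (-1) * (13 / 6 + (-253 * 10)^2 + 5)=54036383237 / 8442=6400898.27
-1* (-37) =37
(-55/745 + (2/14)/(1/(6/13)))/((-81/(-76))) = -8132/1098279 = -0.01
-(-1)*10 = 10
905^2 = 819025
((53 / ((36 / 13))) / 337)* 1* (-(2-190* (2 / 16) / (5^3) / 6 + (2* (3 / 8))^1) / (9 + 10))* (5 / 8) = -1123759 / 221287680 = -0.01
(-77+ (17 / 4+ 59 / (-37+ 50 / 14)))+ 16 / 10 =-170621 / 2340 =-72.91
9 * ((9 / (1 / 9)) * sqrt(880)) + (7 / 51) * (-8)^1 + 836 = 22460.54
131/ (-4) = -131/ 4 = -32.75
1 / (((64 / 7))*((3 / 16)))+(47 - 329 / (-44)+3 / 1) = 1916 / 33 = 58.06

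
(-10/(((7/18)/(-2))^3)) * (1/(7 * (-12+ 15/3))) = -466560/16807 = -27.76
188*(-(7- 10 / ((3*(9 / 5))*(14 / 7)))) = -30832 / 27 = -1141.93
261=261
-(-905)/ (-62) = -905/ 62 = -14.60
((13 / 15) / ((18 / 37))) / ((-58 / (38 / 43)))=-9139 / 336690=-0.03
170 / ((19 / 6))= 1020 / 19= 53.68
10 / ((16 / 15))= 75 / 8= 9.38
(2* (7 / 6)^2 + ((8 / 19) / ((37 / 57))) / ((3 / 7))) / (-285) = -0.01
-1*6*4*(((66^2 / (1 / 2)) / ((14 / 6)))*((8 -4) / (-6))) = 418176 / 7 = 59739.43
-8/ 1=-8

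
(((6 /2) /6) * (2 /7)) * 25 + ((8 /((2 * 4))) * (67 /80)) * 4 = 969 /140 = 6.92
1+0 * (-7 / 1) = 1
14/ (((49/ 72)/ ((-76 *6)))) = -65664/ 7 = -9380.57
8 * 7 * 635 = 35560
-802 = -802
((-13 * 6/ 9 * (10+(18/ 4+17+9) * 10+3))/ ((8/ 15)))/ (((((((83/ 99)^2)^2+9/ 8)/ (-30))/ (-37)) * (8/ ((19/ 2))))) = -10468822670452575/ 2488405954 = -4207039.71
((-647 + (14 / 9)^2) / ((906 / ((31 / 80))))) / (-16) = 1618541 / 93934080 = 0.02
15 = 15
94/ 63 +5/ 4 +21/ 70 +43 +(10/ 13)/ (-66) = 8293759/ 180180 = 46.03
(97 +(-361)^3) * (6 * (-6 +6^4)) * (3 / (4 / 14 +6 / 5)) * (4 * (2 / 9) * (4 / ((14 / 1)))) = -186735573415.38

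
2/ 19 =0.11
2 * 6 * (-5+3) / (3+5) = -3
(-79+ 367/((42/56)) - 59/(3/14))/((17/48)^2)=311040/289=1076.26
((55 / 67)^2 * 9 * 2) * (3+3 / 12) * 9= 3185325 / 8978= 354.79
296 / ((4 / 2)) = 148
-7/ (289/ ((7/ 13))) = -49/ 3757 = -0.01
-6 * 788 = -4728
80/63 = 1.27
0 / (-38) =0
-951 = -951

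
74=74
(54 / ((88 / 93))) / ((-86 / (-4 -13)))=42687 / 3784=11.28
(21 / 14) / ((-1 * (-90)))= 1 / 60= 0.02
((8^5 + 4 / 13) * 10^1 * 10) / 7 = 468118.68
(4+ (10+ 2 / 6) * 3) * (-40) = -1400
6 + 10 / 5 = 8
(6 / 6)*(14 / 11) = 14 / 11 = 1.27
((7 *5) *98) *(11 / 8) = 18865 / 4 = 4716.25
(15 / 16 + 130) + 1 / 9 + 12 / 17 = 322535 / 2448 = 131.75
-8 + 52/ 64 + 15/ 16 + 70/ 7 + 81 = 339/ 4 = 84.75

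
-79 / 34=-2.32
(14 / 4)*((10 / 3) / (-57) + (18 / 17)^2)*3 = 183799 / 16473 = 11.16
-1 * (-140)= 140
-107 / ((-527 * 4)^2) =-0.00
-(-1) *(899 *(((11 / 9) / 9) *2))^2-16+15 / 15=391070869 / 6561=59605.38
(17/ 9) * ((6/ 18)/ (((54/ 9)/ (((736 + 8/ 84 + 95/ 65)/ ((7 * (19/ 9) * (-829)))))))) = -3423001/ 541802898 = -0.01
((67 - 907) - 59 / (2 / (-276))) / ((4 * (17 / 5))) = 536.91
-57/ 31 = -1.84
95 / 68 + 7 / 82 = 4133 / 2788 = 1.48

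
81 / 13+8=185 / 13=14.23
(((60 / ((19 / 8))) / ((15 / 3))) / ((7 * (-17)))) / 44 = -24 / 24871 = -0.00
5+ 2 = 7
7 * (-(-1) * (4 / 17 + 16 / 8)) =266 / 17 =15.65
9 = 9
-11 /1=-11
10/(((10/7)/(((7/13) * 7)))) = 343/13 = 26.38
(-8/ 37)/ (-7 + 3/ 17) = 34/ 1073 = 0.03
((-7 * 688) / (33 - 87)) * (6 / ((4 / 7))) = 8428 / 9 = 936.44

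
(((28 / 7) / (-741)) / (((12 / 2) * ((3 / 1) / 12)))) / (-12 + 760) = -0.00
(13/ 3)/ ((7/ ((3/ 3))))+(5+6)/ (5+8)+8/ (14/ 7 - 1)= 2584/ 273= 9.47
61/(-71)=-61/71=-0.86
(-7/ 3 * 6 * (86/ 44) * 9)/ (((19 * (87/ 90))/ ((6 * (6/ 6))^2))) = -2925720/ 6061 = -482.71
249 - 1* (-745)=994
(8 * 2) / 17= 16 / 17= 0.94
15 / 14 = 1.07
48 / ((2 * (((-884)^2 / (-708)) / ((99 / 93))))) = -35046 / 1514071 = -0.02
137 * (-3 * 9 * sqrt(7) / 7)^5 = -1965800259 * sqrt(7) / 343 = -15163319.57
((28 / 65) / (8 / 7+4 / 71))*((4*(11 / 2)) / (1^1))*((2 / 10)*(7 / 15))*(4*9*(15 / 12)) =33.19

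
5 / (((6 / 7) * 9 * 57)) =35 / 3078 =0.01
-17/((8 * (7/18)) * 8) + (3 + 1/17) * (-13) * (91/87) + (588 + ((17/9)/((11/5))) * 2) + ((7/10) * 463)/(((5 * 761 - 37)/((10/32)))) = 7517588479739/13731556608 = 547.47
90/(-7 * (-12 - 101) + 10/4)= 60/529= 0.11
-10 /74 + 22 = 809 /37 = 21.86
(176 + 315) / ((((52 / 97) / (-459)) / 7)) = -153025551 / 52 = -2942799.06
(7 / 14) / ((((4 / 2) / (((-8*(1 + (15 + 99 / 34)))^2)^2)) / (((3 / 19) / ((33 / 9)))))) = 98461483546176 / 17455889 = 5640588.32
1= 1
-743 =-743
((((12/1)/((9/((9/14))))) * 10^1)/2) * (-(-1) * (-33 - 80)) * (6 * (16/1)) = -325440/7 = -46491.43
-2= -2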